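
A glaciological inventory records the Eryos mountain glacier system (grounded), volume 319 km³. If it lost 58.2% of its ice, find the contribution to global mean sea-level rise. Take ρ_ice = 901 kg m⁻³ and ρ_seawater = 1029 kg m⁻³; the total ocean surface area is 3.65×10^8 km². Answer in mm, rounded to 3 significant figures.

Eryos: 0.582 × 319 km³ × (901/1029) = 162.6 km³ of water.
Spread over 3.65×10^14 m² of ocean, Δh = 1.626×10^11 / 3.65×10^14 = 4.45×10^-4 m = 0.445 mm.

≈ 0.445 mm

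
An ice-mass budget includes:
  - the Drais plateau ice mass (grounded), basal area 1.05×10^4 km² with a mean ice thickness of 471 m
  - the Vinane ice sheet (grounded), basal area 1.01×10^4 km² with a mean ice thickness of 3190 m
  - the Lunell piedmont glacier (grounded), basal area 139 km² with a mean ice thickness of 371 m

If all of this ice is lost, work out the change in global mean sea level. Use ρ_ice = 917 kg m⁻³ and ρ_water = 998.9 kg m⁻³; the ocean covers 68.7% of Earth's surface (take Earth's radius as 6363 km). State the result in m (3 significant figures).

Drais: ice volume = 1.05×10^4 km² × 471 m = 4946 km³; 4946 × (917/998.9) = 4540 km³ of water.
Vinane: ice volume = 1.01×10^4 km² × 3190 m = 3.222×10^4 km³; 3.222×10^4 × (917/998.9) = 2.958×10^4 km³ of water.
Lunell: ice volume = 139 km² × 371 m = 51.57 km³; 51.57 × (917/998.9) = 47.34 km³ of water.
Total added water ≈ 3.416×10^13 m³ over 3.50×10^14 m² → Δh = 0.0977 m.

≈ 0.0977 m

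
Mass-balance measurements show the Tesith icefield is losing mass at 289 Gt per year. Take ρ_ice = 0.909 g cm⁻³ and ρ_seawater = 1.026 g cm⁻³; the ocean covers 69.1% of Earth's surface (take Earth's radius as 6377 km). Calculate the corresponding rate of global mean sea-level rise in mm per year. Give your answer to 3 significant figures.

ρ_w = 1.026 g cm⁻³ = 1026 kg m⁻³. Annual water volume added = 289 Gt / ρ_w = 2.890×10^14 kg / 1026 kg m⁻³ = 2.817×10^11 m³.
Δh per year = 2.817×10^11 / 3.53×10^14 = 7.98×10^-4 m = 0.798 mm.

≈ 0.798 mm/yr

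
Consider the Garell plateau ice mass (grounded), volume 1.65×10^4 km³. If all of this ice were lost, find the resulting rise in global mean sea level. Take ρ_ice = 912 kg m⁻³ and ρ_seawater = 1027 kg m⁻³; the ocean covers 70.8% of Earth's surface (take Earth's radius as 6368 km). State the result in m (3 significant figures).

Garell: 1.65×10^4 km³ × (912/1027) = 1.465×10^4 km³ of water.
Spread over 3.61×10^14 m² of ocean, Δh = 1.465×10^13 / 3.61×10^14 = 0.0406 m.

≈ 0.0406 m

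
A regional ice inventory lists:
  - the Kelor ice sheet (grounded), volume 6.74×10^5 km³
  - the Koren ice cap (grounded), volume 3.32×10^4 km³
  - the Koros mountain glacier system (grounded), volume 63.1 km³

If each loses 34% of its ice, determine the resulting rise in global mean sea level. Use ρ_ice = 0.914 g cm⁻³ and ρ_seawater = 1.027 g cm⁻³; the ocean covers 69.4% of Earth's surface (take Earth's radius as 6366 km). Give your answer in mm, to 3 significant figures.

Kelor: 0.34 × 6.74×10^5 km³ × (914/1027) = 2.039×10^5 km³ of water.
Koren: 0.34 × 3.32×10^4 km³ × (914/1027) = 1.005×10^4 km³ of water.
Koros: 0.34 × 63.1 km³ × (914/1027) = 19.09 km³ of water.
Total added water ≈ 2.140×10^14 m³ over 3.53×10^14 m² → Δh = 0.606 m = 606 mm.

≈ 606 mm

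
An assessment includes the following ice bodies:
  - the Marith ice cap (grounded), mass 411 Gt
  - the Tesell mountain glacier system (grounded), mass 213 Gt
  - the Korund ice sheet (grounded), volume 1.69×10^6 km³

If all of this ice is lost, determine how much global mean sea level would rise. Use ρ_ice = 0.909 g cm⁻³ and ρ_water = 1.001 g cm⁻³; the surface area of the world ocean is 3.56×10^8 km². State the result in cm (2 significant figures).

≈ 430 cm

Marith: 411 Gt = 4.110×10^14 kg; dividing by ρ_w = 1.001 g cm⁻³ = 1001 kg m⁻³ gives 4.106×10^11 m³ of water.
Tesell: 213 Gt = 2.130×10^14 kg; dividing by ρ_w = 1001 kg m⁻³ gives 2.128×10^11 m³ of water.
Korund: 1.69×10^6 km³ × (909/1001) = 1.535×10^6 km³ of water.
Total added water ≈ 1.535×10^15 m³ over 3.56×10^14 m² → Δh = 4.31 m = 430 cm.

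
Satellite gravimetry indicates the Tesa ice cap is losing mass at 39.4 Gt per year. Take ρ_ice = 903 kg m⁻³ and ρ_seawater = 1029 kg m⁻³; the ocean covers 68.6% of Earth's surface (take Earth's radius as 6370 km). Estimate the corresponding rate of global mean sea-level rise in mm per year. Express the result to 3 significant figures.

≈ 0.109 mm/yr

ρ_w = 1029 kg m⁻³. Annual water volume added = 39.4 Gt / ρ_w = 3.940×10^13 kg / 1029 kg m⁻³ = 3.829×10^10 m³.
Δh per year = 3.829×10^10 / 3.50×10^14 = 1.09×10^-4 m = 0.109 mm.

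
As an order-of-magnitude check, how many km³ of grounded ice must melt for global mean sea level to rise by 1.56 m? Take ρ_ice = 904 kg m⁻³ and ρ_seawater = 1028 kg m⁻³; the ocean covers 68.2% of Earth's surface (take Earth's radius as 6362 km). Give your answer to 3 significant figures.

Required water volume = Δh × A = 1.56 m × 3.47×10^14 m² = 5.411×10^14 m³ = 5.411×10^5 km³.
Ice volume = water volume × ρ_w/ρ_ice = 5.411×10^5 × 1028/904 = 6.15×10^5 km³.

≈ 6.15×10^5 km³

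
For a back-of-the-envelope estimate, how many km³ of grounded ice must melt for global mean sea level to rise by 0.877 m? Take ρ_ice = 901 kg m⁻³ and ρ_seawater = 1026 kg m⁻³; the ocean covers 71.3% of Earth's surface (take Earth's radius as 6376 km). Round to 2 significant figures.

≈ 3.6×10^5 km³

Required water volume = Δh × A = 0.877 m × 3.64×10^14 m² = 3.194×10^14 m³ = 3.194×10^5 km³.
Ice volume = water volume × ρ_w/ρ_ice = 3.194×10^5 × 1026/901 = 3.6×10^5 km³.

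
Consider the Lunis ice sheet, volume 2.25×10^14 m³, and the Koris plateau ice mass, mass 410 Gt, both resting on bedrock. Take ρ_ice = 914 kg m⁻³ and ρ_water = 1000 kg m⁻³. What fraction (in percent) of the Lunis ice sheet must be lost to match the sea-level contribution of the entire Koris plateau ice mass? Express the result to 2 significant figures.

≈ 0.20 %

Equal sea-level rise means equal mass of meltwater, i.e. equal mass of ice lost.
Ice mass of Koris: 4.100×10^14 kg; ice mass of Lunis: 2.056×10^17 kg.
Fraction required = 4.100×10^14 / 2.056×10^17 = 1.99×10^-3 → 0.20 %.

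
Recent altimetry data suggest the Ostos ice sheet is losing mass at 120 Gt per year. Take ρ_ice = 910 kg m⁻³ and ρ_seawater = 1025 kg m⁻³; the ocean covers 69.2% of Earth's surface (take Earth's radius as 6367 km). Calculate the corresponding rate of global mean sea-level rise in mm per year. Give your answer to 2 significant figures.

≈ 0.33 mm/yr

ρ_w = 1025 kg m⁻³. Annual water volume added = 120 Gt / ρ_w = 1.200×10^14 kg / 1025 kg m⁻³ = 1.171×10^11 m³.
Δh per year = 1.171×10^11 / 3.53×10^14 = 3.32×10^-4 m = 0.33 mm.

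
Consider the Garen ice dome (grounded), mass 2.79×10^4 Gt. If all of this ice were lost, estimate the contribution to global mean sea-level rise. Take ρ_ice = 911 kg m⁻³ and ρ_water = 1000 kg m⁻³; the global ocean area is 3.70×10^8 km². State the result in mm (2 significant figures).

≈ 75 mm

Garen: 2.79×10^4 Gt = 2.790×10^16 kg; dividing by ρ_w = 1000 kg m⁻³ gives 2.790×10^13 m³ of water.
Spread over 3.70×10^14 m² of ocean, Δh = 2.790×10^13 / 3.70×10^14 = 0.0754 m = 75 mm.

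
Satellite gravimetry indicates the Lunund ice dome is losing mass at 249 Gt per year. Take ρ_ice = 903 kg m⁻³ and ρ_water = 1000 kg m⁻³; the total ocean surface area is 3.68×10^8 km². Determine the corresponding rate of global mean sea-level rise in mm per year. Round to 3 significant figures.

ρ_w = 1000 kg m⁻³. Annual water volume added = 249 Gt / ρ_w = 2.490×10^14 kg / 1000 kg m⁻³ = 2.490×10^11 m³.
Δh per year = 2.490×10^11 / 3.68×10^14 = 6.77×10^-4 m = 0.677 mm.

≈ 0.677 mm/yr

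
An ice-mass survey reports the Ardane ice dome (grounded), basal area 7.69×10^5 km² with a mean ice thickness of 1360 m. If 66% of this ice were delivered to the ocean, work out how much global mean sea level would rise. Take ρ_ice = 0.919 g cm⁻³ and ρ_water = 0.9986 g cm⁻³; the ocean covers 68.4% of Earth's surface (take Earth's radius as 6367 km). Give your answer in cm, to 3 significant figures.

≈ 182 cm

Ardane: ice volume = 7.69×10^5 km² × 1360 m = 1.046×10^6 km³; 0.66 × 1.046×10^6 × (919/998.6) = 6.352×10^5 km³ of water.
Spread over 3.48×10^14 m² of ocean, Δh = 6.352×10^14 / 3.48×10^14 = 1.82 m = 182 cm.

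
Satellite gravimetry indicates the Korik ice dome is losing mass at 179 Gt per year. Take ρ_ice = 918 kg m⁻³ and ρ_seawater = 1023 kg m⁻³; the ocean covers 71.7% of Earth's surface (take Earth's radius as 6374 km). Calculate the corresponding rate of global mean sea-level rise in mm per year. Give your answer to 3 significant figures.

ρ_w = 1023 kg m⁻³. Annual water volume added = 179 Gt / ρ_w = 1.790×10^14 kg / 1023 kg m⁻³ = 1.750×10^11 m³.
Δh per year = 1.750×10^11 / 3.66×10^14 = 4.78×10^-4 m = 0.478 mm.

≈ 0.478 mm/yr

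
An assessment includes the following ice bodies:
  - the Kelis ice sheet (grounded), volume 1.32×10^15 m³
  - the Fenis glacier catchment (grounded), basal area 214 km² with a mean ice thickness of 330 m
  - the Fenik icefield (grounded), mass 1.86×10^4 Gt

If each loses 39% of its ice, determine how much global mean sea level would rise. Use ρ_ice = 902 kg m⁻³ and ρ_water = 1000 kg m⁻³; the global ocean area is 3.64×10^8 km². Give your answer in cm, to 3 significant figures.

Kelis: 0.39 × 1.32×10^15 m³ × (902/1000) = 4.643×10^14 m³ of water.
Fenis: ice volume = 214 km² × 330 m = 70.62 km³; 0.39 × 70.62 × (902/1000) = 24.84 km³ of water.
Fenik: 0.39 × 1.86×10^4 Gt = 7.254×10^15 kg; dividing by ρ_w = 1000 kg m⁻³ gives 7.254×10^12 m³ of water.
Total added water ≈ 4.716×10^14 m³ over 3.64×10^14 m² → Δh = 1.30 m = 130 cm.

≈ 130 cm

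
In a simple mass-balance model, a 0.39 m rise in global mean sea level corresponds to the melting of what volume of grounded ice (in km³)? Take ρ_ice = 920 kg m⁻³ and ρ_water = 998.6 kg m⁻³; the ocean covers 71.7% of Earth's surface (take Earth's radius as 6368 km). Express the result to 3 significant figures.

Required water volume = Δh × A = 0.39 m × 3.65×10^14 m² = 1.425×10^14 m³ = 1.425×10^5 km³.
Ice volume = water volume × ρ_w/ρ_ice = 1.425×10^5 × 998.6/920 = 1.55×10^5 km³.

≈ 1.55×10^5 km³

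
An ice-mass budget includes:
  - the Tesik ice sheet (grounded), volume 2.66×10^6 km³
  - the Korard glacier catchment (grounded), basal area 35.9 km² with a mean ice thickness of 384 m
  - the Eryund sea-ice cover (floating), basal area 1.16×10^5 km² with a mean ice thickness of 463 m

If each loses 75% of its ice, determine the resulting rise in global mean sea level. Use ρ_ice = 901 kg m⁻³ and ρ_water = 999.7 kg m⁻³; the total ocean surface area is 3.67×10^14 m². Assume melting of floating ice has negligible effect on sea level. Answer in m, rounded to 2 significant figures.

Tesik: 0.75 × 2.66×10^6 km³ × (901/999.7) = 1.798×10^6 km³ of water.
Korard: ice volume = 35.9 km² × 384 m = 13.79 km³; 0.75 × 13.79 × (901/999.7) = 9.318 km³ of water.
The Eryund sea-ice cover is floating and already displaces its own weight of water, so its melt adds essentially nothing to sea level.
Total added water ≈ 1.798×10^15 m³ over 3.67×10^14 m² → Δh = 4.90 m.

≈ 4.9 m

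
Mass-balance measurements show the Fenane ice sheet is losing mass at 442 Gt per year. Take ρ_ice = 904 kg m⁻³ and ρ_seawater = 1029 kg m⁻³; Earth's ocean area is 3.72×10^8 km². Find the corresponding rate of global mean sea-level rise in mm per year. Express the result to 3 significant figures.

ρ_w = 1029 kg m⁻³. Annual water volume added = 442 Gt / ρ_w = 4.420×10^14 kg / 1029 kg m⁻³ = 4.295×10^11 m³.
Δh per year = 4.295×10^11 / 3.72×10^14 = 1.15×10^-3 m = 1.15 mm.

≈ 1.15 mm/yr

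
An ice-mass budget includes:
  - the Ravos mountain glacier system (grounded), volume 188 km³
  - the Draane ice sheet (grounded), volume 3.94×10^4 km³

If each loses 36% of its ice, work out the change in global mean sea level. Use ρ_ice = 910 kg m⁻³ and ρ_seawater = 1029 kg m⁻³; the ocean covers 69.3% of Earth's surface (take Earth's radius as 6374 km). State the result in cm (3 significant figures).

Ravos: 0.36 × 188 km³ × (910/1029) = 59.85 km³ of water.
Draane: 0.36 × 3.94×10^4 km³ × (910/1029) = 1.254×10^4 km³ of water.
Total added water ≈ 1.260×10^13 m³ over 3.54×10^14 m² → Δh = 0.0356 m = 3.56 cm.

≈ 3.56 cm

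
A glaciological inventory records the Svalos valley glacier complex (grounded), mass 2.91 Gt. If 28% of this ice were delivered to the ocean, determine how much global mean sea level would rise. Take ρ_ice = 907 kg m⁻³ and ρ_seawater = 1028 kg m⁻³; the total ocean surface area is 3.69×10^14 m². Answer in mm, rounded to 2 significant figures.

Svalos: 0.28 × 2.91 Gt = 8.148×10^11 kg; dividing by ρ_w = 1028 kg m⁻³ gives 7.926×10^8 m³ of water.
Spread over 3.69×10^14 m² of ocean, Δh = 7.926×10^8 / 3.69×10^14 = 2.15×10^-6 m = 2.1×10^-3 mm.

≈ 2.1×10^-3 mm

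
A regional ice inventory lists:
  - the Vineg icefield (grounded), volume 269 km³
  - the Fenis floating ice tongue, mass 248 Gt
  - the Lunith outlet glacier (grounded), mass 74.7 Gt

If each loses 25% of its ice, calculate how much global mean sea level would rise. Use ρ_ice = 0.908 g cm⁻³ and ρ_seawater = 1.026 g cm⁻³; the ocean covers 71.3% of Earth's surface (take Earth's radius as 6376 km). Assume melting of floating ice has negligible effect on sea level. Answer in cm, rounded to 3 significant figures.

Vineg: 0.25 × 269 km³ × (908/1026) = 59.52 km³ of water.
The Fenis floating ice tongue is floating and already displaces its own weight of water, so its melt adds essentially nothing to sea level.
Lunith: 0.25 × 74.7 Gt = 1.868×10^13 kg; dividing by ρ_w = 1.026 g cm⁻³ = 1026 kg m⁻³ gives 1.820×10^10 m³ of water.
Total added water ≈ 7.772×10^10 m³ over 3.64×10^14 m² → Δh = 2.13×10^-4 m = 0.0213 cm.

≈ 0.0213 cm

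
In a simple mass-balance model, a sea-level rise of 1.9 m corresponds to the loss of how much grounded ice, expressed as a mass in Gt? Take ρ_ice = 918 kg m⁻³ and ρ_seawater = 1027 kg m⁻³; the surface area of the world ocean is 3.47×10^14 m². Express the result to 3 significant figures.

≈ 6.77×10^5 Gt

Required water volume = Δh × A = 1.9 m × 3.47×10^14 m² = 6.593×10^14 m³.
ρ_w = 1027 kg m⁻³, so the mass of water = 6.593×10^14 m³ × 1027 kg m⁻³ = 6.771×10^17 kg = 6.77×10^5 Gt (and the same mass of ice, by conservation).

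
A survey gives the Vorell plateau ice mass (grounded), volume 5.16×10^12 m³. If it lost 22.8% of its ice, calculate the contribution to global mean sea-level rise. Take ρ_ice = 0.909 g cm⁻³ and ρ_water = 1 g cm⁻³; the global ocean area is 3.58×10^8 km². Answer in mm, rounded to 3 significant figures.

≈ 2.99 mm

Vorell: 0.228 × 5.16×10^12 m³ × (909/1000) = 1.069×10^12 m³ of water.
Spread over 3.58×10^14 m² of ocean, Δh = 1.069×10^12 / 3.58×10^14 = 2.99×10^-3 m = 2.99 mm.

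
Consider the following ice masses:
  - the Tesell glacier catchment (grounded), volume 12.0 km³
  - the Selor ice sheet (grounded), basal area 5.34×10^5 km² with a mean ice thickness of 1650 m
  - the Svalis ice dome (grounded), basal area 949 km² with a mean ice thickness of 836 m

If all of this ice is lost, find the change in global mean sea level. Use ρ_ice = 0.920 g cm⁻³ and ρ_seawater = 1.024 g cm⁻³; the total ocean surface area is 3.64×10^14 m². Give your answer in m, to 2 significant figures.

≈ 2.2 m

Tesell: 12.0 km³ × (920/1024) = 10.78 km³ of water.
Selor: ice volume = 5.34×10^5 km² × 1650 m = 8.811×10^5 km³; 8.811×10^5 × (920/1024) = 7.916×10^5 km³ of water.
Svalis: ice volume = 949 km² × 836 m = 793.4 km³; 793.4 × (920/1024) = 712.8 km³ of water.
Total added water ≈ 7.923×10^14 m³ over 3.64×10^14 m² → Δh = 2.18 m.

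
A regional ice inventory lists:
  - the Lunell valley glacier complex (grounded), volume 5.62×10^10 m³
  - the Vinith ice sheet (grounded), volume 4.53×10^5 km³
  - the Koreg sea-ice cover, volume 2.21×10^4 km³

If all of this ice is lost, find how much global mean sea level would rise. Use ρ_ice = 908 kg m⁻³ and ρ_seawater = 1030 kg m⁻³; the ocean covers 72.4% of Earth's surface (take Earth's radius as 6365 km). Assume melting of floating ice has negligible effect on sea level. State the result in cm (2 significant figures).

≈ 110 cm

Lunell: 5.62×10^10 m³ × (908/1030) = 4.954×10^10 m³ of water.
Vinith: 4.53×10^5 km³ × (908/1030) = 3.993×10^5 km³ of water.
The Koreg sea-ice cover is floating and already displaces its own weight of water, so its melt adds essentially nothing to sea level.
Total added water ≈ 3.994×10^14 m³ over 3.69×10^14 m² → Δh = 1.08 m = 110 cm.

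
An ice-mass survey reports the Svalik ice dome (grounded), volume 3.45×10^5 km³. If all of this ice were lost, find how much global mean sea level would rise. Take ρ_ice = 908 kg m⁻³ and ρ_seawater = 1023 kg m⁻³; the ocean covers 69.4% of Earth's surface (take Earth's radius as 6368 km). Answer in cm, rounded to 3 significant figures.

≈ 86.6 cm

Svalik: 3.45×10^5 km³ × (908/1023) = 3.062×10^5 km³ of water.
Spread over 3.54×10^14 m² of ocean, Δh = 3.062×10^14 / 3.54×10^14 = 0.866 m = 86.6 cm.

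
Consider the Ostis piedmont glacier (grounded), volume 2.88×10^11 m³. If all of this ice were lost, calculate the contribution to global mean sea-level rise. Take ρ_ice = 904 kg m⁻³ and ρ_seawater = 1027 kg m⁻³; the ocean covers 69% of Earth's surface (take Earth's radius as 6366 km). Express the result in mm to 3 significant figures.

Ostis: 2.88×10^11 m³ × (904/1027) = 2.535×10^11 m³ of water.
Spread over 3.51×10^14 m² of ocean, Δh = 2.535×10^11 / 3.51×10^14 = 7.21×10^-4 m = 0.721 mm.

≈ 0.721 mm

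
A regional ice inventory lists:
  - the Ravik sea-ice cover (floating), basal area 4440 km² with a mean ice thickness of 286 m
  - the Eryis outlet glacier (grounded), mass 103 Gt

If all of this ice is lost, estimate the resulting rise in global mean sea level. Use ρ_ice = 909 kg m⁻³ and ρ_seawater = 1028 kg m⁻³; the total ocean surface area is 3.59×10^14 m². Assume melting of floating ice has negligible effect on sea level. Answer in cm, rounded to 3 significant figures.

≈ 0.0279 cm

The Ravik sea-ice cover is floating and already displaces its own weight of water, so its melt adds essentially nothing to sea level.
Eryis: 103 Gt = 1.030×10^14 kg; dividing by ρ_w = 1028 kg m⁻³ gives 1.002×10^11 m³ of water.
Total added water ≈ 1.002×10^11 m³ over 3.59×10^14 m² → Δh = 2.79×10^-4 m = 0.0279 cm.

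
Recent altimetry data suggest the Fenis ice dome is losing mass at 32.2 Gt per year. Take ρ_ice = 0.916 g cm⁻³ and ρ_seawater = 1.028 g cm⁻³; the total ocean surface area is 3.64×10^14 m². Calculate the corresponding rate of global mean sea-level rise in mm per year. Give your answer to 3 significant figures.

≈ 0.0861 mm/yr

ρ_w = 1.028 g cm⁻³ = 1028 kg m⁻³. Annual water volume added = 32.2 Gt / ρ_w = 3.220×10^13 kg / 1028 kg m⁻³ = 3.132×10^10 m³.
Δh per year = 3.132×10^10 / 3.64×10^14 = 8.61×10^-5 m = 0.0861 mm.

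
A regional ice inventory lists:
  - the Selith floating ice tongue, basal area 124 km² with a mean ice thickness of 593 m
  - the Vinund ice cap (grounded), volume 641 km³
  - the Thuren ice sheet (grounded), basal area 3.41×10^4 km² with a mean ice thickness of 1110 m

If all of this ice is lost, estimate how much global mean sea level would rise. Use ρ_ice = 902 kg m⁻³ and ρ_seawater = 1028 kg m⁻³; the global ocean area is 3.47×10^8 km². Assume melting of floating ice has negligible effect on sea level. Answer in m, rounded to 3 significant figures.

≈ 0.0973 m

The Selith floating ice tongue is floating and already displaces its own weight of water, so its melt adds essentially nothing to sea level.
Vinund: 641 km³ × (902/1028) = 562.4 km³ of water.
Thuren: ice volume = 3.41×10^4 km² × 1110 m = 3.785×10^4 km³; 3.785×10^4 × (902/1028) = 3.321×10^4 km³ of water.
Total added water ≈ 3.377×10^13 m³ over 3.47×10^14 m² → Δh = 0.0973 m.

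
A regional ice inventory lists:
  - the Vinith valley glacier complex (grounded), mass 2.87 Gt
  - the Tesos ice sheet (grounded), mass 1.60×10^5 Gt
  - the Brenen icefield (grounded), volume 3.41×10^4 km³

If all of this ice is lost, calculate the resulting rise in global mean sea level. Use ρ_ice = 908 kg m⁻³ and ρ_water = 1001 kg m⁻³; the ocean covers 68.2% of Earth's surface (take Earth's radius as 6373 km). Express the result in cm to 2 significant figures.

Vinith: 2.87 Gt = 2.870×10^12 kg; dividing by ρ_w = 1001 kg m⁻³ gives 2.867×10^9 m³ of water.
Tesos: 1.60×10^5 Gt = 1.600×10^17 kg; dividing by ρ_w = 1001 kg m⁻³ gives 1.598×10^14 m³ of water.
Brenen: 3.41×10^4 km³ × (908/1001) = 3.093×10^4 km³ of water.
Total added water ≈ 1.908×10^14 m³ over 3.48×10^14 m² → Δh = 0.548 m = 55 cm.

≈ 55 cm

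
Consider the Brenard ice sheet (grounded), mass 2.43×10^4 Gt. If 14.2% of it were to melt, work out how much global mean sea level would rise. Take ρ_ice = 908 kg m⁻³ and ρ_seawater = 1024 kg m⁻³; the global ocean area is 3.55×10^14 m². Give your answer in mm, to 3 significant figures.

Brenard: 0.142 × 2.43×10^4 Gt = 3.451×10^15 kg; dividing by ρ_w = 1024 kg m⁻³ gives 3.370×10^12 m³ of water.
Spread over 3.55×10^14 m² of ocean, Δh = 3.370×10^12 / 3.55×10^14 = 9.49×10^-3 m = 9.49 mm.

≈ 9.49 mm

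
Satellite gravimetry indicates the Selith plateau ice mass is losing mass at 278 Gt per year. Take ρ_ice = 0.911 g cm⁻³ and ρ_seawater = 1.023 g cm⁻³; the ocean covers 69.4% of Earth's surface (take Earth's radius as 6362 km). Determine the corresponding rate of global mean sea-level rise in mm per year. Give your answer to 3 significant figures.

ρ_w = 1.023 g cm⁻³ = 1023 kg m⁻³. Annual water volume added = 278 Gt / ρ_w = 2.780×10^14 kg / 1023 kg m⁻³ = 2.717×10^11 m³.
Δh per year = 2.717×10^11 / 3.53×10^14 = 7.70×10^-4 m = 0.770 mm.

≈ 0.770 mm/yr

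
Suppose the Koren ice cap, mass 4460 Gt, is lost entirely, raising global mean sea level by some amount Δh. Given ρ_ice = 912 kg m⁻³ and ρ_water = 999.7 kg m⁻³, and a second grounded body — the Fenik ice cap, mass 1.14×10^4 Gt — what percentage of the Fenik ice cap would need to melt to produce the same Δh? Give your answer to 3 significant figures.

Equal sea-level rise means equal mass of meltwater, i.e. equal mass of ice lost.
Ice mass of Koren: 4.460×10^15 kg; ice mass of Fenik: 1.140×10^16 kg.
Fraction required = 4.460×10^15 / 1.140×10^16 = 0.391 → 39.1 %.

≈ 39.1 %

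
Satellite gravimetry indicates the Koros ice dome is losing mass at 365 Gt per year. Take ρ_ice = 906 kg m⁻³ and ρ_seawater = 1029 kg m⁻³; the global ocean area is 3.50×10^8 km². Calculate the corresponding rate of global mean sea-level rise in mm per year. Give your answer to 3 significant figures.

ρ_w = 1029 kg m⁻³. Annual water volume added = 365 Gt / ρ_w = 3.650×10^14 kg / 1029 kg m⁻³ = 3.547×10^11 m³.
Δh per year = 3.547×10^11 / 3.50×10^14 = 1.01×10^-3 m = 1.01 mm.

≈ 1.01 mm/yr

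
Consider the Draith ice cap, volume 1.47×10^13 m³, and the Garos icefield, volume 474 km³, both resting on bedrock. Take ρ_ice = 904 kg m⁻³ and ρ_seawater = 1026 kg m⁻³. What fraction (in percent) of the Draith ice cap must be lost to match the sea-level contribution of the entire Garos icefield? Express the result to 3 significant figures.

≈ 3.22 %

Equal sea-level rise means equal mass of meltwater, i.e. equal mass of ice lost.
Ice mass of Garos: 4.285×10^14 kg; ice mass of Draith: 1.329×10^16 kg.
Fraction required = 4.285×10^14 / 1.329×10^16 = 0.0322 → 3.22 %.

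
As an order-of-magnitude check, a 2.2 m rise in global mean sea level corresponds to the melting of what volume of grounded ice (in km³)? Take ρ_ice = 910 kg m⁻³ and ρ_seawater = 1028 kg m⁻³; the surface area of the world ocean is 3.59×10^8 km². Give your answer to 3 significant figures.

Required water volume = Δh × A = 2.2 m × 3.59×10^14 m² = 7.898×10^14 m³ = 7.898×10^5 km³.
Ice volume = water volume × ρ_w/ρ_ice = 7.898×10^5 × 1028/910 = 8.92×10^5 km³.

≈ 8.92×10^5 km³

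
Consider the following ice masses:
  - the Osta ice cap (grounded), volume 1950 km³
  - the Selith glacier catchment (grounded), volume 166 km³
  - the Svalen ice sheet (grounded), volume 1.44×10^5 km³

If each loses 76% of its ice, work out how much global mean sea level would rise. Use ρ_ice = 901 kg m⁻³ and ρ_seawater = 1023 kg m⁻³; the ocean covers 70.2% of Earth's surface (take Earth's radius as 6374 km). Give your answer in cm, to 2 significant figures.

≈ 27 cm

Osta: 0.76 × 1950 km³ × (901/1023) = 1305 km³ of water.
Selith: 0.76 × 166 km³ × (901/1023) = 111.1 km³ of water.
Svalen: 0.76 × 1.44×10^5 km³ × (901/1023) = 9.639×10^4 km³ of water.
Total added water ≈ 9.780×10^13 m³ over 3.58×10^14 m² → Δh = 0.273 m = 27 cm.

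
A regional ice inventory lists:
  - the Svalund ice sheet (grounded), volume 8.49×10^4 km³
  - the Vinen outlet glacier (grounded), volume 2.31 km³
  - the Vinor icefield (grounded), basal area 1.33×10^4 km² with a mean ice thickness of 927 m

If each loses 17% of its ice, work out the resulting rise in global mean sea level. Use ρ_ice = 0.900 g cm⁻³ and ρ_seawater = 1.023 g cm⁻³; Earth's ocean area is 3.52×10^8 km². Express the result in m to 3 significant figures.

≈ 0.0413 m

Svalund: 0.17 × 8.49×10^4 km³ × (900/1023) = 1.270×10^4 km³ of water.
Vinen: 0.17 × 2.31 km³ × (900/1023) = 0.3455 km³ of water.
Vinor: ice volume = 1.33×10^4 km² × 927 m = 1.233×10^4 km³; 0.17 × 1.233×10^4 × (900/1023) = 1844 km³ of water.
Total added water ≈ 1.454×10^13 m³ over 3.52×10^14 m² → Δh = 0.0413 m.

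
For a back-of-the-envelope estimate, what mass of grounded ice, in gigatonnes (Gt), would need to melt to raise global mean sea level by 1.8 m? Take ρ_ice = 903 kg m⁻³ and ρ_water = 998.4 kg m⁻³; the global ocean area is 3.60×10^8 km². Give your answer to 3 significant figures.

≈ 6.47×10^5 Gt

Required water volume = Δh × A = 1.8 m × 3.60×10^14 m² = 6.480×10^14 m³.
ρ_w = 998.4 kg m⁻³, so the mass of water = 6.480×10^14 m³ × 998.4 kg m⁻³ = 6.470×10^17 kg = 6.47×10^5 Gt (and the same mass of ice, by conservation).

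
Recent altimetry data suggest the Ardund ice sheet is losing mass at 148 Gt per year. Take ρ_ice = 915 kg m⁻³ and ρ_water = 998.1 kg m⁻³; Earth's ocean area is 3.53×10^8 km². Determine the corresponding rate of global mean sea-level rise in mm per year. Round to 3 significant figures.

≈ 0.420 mm/yr

ρ_w = 998.1 kg m⁻³. Annual water volume added = 148 Gt / ρ_w = 1.480×10^14 kg / 998.1 kg m⁻³ = 1.483×10^11 m³.
Δh per year = 1.483×10^11 / 3.53×10^14 = 4.20×10^-4 m = 0.420 mm.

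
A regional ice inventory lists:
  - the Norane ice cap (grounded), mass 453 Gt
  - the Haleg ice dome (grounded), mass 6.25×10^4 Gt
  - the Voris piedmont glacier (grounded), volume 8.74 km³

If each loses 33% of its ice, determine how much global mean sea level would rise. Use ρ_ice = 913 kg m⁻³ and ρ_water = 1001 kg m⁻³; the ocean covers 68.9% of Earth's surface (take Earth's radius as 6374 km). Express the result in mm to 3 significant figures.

Norane: 0.33 × 453 Gt = 1.495×10^14 kg; dividing by ρ_w = 1001 kg m⁻³ gives 1.493×10^11 m³ of water.
Haleg: 0.33 × 6.25×10^4 Gt = 2.062×10^16 kg; dividing by ρ_w = 1001 kg m⁻³ gives 2.060×10^13 m³ of water.
Voris: 0.33 × 8.74 km³ × (913/1001) = 2.631 km³ of water.
Total added water ≈ 2.076×10^13 m³ over 3.52×10^14 m² → Δh = 0.0590 m = 59.0 mm.

≈ 59.0 mm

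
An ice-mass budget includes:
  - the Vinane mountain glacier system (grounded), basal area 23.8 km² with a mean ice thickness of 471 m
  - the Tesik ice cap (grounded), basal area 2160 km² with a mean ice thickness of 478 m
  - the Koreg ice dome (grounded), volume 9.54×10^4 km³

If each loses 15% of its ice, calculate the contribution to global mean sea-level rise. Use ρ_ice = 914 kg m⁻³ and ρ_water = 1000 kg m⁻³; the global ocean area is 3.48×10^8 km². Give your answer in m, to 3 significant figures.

≈ 0.0380 m

Vinane: ice volume = 23.8 km² × 471 m = 11.21 km³; 0.15 × 11.21 × (914/1000) = 1.537 km³ of water.
Tesik: ice volume = 2160 km² × 478 m = 1032 km³; 0.15 × 1032 × (914/1000) = 141.6 km³ of water.
Koreg: 0.15 × 9.54×10^4 km³ × (914/1000) = 1.308×10^4 km³ of water.
Total added water ≈ 1.322×10^13 m³ over 3.48×10^14 m² → Δh = 0.0380 m.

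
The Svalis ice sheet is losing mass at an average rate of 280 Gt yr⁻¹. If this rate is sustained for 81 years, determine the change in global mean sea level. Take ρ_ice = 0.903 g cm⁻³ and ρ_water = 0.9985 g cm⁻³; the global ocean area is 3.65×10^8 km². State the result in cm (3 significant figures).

≈ 6.22 cm

Total mass lost = 280 Gt/yr × 81 yr = 2.268×10^4 Gt = 2.268×10^16 kg.
ρ_w = 0.9985 g cm⁻³ = 998.5 kg m⁻³, so water volume = 2.268×10^16 / 998.5 = 2.271×10^13 m³.
Δh = 2.271×10^13 / 3.65×10^14 = 0.0622 m = 6.22 cm.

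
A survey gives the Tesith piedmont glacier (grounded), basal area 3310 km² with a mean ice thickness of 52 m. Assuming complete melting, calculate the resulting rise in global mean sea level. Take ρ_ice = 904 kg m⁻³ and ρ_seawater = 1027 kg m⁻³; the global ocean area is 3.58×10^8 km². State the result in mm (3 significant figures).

≈ 0.423 mm

Tesith: ice volume = 3310 km² × 52 m = 172.1 km³; 172.1 × (904/1027) = 151.5 km³ of water.
Spread over 3.58×10^14 m² of ocean, Δh = 1.515×10^11 / 3.58×10^14 = 4.23×10^-4 m = 0.423 mm.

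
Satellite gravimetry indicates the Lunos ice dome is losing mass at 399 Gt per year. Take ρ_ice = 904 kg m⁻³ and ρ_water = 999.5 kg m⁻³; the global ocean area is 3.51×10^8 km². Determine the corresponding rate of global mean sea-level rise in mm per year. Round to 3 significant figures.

ρ_w = 999.5 kg m⁻³. Annual water volume added = 399 Gt / ρ_w = 3.990×10^14 kg / 999.5 kg m⁻³ = 3.992×10^11 m³.
Δh per year = 3.992×10^11 / 3.51×10^14 = 1.14×10^-3 m = 1.14 mm.

≈ 1.14 mm/yr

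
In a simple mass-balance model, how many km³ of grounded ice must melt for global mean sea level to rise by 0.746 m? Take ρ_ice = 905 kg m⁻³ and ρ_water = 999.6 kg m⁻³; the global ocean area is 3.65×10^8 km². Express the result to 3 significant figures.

≈ 3.01×10^5 km³

Required water volume = Δh × A = 0.746 m × 3.65×10^14 m² = 2.723×10^14 m³ = 2.723×10^5 km³.
Ice volume = water volume × ρ_w/ρ_ice = 2.723×10^5 × 999.6/905 = 3.01×10^5 km³.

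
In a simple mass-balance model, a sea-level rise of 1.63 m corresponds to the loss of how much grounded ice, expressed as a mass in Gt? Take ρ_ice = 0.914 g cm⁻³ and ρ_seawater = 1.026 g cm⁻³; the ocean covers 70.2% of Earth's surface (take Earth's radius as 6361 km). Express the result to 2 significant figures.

≈ 6.0×10^5 Gt

Required water volume = Δh × A = 1.63 m × 3.57×10^14 m² = 5.818×10^14 m³.
ρ_w = 1.026 g cm⁻³ = 1026 kg m⁻³, so the mass of water = 5.818×10^14 m³ × 1026 kg m⁻³ = 5.969×10^17 kg = 6.0×10^5 Gt (and the same mass of ice, by conservation).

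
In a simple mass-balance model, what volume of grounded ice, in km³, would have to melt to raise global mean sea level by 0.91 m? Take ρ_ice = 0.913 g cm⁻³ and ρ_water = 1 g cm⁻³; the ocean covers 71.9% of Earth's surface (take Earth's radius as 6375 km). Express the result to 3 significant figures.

Required water volume = Δh × A = 0.91 m × 3.67×10^14 m² = 3.341×10^14 m³ = 3.341×10^5 km³.
Ice volume = water volume × ρ_w/ρ_ice = 3.341×10^5 × 1000/913 = 3.66×10^5 km³.

≈ 3.66×10^5 km³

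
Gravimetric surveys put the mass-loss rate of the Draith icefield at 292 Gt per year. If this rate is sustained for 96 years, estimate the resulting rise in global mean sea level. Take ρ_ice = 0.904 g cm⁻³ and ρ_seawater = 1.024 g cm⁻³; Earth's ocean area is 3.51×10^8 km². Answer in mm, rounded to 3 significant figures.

≈ 78.0 mm

Total mass lost = 292 Gt/yr × 96 yr = 2.803×10^4 Gt = 2.803×10^16 kg.
ρ_w = 1.024 g cm⁻³ = 1024 kg m⁻³, so water volume = 2.803×10^16 / 1024 = 2.738×10^13 m³.
Δh = 2.738×10^13 / 3.51×10^14 = 0.0780 m = 78.0 mm.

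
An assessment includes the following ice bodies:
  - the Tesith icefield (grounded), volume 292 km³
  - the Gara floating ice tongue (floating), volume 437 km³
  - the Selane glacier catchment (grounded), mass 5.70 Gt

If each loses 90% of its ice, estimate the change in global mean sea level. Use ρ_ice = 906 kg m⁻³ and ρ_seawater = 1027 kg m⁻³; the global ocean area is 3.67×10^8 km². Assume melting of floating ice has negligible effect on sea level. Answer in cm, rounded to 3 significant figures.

Tesith: 0.9 × 292 km³ × (906/1027) = 231.8 km³ of water.
The Gara floating ice tongue is floating and already displaces its own weight of water, so its melt adds essentially nothing to sea level.
Selane: 0.9 × 5.70 Gt = 5.130×10^12 kg; dividing by ρ_w = 1027 kg m⁻³ gives 4.995×10^9 m³ of water.
Total added water ≈ 2.368×10^11 m³ over 3.67×10^14 m² → Δh = 6.45×10^-4 m = 0.0645 cm.

≈ 0.0645 cm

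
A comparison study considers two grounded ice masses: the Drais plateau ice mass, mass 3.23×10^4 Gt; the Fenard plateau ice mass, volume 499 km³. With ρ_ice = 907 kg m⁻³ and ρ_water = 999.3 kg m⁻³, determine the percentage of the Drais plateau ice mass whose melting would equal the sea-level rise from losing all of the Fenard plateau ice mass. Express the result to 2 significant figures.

≈ 1.4 %

Equal sea-level rise means equal mass of meltwater, i.e. equal mass of ice lost.
Ice mass of Fenard: 4.526×10^14 kg; ice mass of Drais: 3.230×10^16 kg.
Fraction required = 4.526×10^14 / 3.230×10^16 = 0.0140 → 1.4 %.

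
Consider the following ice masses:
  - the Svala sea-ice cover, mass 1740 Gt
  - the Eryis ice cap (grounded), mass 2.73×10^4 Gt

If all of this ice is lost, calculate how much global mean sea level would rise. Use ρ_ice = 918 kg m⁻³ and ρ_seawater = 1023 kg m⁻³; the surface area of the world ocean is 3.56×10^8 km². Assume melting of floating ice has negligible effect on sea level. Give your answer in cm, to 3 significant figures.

≈ 7.50 cm

The Svala sea-ice cover is floating and already displaces its own weight of water, so its melt adds essentially nothing to sea level.
Eryis: 2.73×10^4 Gt = 2.730×10^16 kg; dividing by ρ_w = 1023 kg m⁻³ gives 2.669×10^13 m³ of water.
Total added water ≈ 2.669×10^13 m³ over 3.56×10^14 m² → Δh = 0.0750 m = 7.50 cm.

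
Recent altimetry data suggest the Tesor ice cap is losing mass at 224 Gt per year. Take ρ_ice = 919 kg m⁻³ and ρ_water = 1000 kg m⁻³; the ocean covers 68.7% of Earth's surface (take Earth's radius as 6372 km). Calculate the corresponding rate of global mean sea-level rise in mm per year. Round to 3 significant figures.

≈ 0.639 mm/yr

ρ_w = 1000 kg m⁻³. Annual water volume added = 224 Gt / ρ_w = 2.240×10^14 kg / 1000 kg m⁻³ = 2.240×10^11 m³.
Δh per year = 2.240×10^11 / 3.51×10^14 = 6.39×10^-4 m = 0.639 mm.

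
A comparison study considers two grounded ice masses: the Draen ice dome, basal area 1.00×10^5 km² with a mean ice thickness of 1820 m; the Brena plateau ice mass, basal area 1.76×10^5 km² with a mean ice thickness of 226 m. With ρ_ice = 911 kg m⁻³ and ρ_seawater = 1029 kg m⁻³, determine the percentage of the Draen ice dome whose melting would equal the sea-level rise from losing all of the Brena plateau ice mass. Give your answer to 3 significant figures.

Equal sea-level rise means equal mass of meltwater, i.e. equal mass of ice lost.
Ice mass of Brena: 3.624×10^16 kg; ice mass of Draen: 1.658×10^17 kg.
Fraction required = 3.624×10^16 / 1.658×10^17 = 0.219 → 21.9 %.

≈ 21.9 %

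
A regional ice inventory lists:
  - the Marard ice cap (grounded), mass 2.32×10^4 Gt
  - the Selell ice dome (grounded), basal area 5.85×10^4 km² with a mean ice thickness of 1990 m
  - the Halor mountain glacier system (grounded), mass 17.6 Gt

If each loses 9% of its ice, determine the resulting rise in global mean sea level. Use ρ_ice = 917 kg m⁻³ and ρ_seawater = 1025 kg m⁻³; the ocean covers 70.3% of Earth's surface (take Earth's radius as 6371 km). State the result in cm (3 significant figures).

Marard: 0.09 × 2.32×10^4 Gt = 2.088×10^15 kg; dividing by ρ_w = 1025 kg m⁻³ gives 2.037×10^12 m³ of water.
Selell: ice volume = 5.85×10^4 km² × 1990 m = 1.164×10^5 km³; 0.09 × 1.164×10^5 × (917/1025) = 9373 km³ of water.
Halor: 0.09 × 17.6 Gt = 1.584×10^12 kg; dividing by ρ_w = 1025 kg m⁻³ gives 1.545×10^9 m³ of water.
Total added water ≈ 1.141×10^13 m³ over 3.59×10^14 m² → Δh = 0.0318 m = 3.18 cm.

≈ 3.18 cm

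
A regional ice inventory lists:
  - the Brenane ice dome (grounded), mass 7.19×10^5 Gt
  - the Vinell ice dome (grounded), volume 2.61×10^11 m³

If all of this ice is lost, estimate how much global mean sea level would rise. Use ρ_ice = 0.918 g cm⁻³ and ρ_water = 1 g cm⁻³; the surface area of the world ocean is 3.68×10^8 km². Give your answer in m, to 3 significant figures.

Brenane: 7.19×10^5 Gt = 7.190×10^17 kg; dividing by ρ_w = 1 g cm⁻³ = 1000 kg m⁻³ gives 7.190×10^14 m³ of water.
Vinell: 2.61×10^11 m³ × (918/1000) = 2.396×10^11 m³ of water.
Total added water ≈ 7.192×10^14 m³ over 3.68×10^14 m² → Δh = 1.95 m.

≈ 1.95 m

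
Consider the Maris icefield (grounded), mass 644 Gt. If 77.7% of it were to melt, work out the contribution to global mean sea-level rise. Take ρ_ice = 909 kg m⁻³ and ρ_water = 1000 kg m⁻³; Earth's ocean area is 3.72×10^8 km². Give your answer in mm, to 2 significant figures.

Maris: 0.777 × 644 Gt = 5.004×10^14 kg; dividing by ρ_w = 1000 kg m⁻³ gives 5.004×10^11 m³ of water.
Spread over 3.72×10^14 m² of ocean, Δh = 5.004×10^11 / 3.72×10^14 = 1.35×10^-3 m = 1.3 mm.

≈ 1.3 mm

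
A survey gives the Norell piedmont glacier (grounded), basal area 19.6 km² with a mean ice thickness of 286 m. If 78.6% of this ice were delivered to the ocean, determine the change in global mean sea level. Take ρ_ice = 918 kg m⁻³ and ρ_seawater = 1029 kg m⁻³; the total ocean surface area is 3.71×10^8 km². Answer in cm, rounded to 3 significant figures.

Norell: ice volume = 19.6 km² × 286 m = 5.606 km³; 0.786 × 5.606 × (918/1029) = 3.931 km³ of water.
Spread over 3.71×10^14 m² of ocean, Δh = 3.931×10^9 / 3.71×10^14 = 1.06×10^-5 m = 1.06×10^-3 cm.

≈ 1.06×10^-3 cm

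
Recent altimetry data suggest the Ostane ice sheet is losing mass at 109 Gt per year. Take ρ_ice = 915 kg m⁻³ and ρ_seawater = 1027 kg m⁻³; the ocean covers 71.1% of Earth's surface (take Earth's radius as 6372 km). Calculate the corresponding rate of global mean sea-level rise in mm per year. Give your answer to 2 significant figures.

≈ 0.29 mm/yr

ρ_w = 1027 kg m⁻³. Annual water volume added = 109 Gt / ρ_w = 1.090×10^14 kg / 1027 kg m⁻³ = 1.061×10^11 m³.
Δh per year = 1.061×10^11 / 3.63×10^14 = 2.93×10^-4 m = 0.29 mm.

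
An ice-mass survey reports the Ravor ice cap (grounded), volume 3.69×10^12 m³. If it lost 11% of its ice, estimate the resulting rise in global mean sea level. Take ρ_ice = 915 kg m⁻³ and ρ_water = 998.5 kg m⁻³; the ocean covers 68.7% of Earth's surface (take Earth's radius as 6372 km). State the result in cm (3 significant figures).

≈ 0.106 cm

Ravor: 0.11 × 3.69×10^12 m³ × (915/998.5) = 3.720×10^11 m³ of water.
Spread over 3.51×10^14 m² of ocean, Δh = 3.720×10^11 / 3.51×10^14 = 1.06×10^-3 m = 0.106 cm.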